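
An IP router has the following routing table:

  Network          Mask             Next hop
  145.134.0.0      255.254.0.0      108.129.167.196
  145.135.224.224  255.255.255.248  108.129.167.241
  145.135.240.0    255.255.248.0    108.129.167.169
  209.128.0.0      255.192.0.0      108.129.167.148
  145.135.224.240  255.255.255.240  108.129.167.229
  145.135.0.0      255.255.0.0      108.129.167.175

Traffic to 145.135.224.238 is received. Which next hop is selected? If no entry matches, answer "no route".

Routes whose prefix contains 145.135.224.238:
  145.134.0.0/15 (145.134.0.0 - 145.135.255.255) -> 108.129.167.196
  145.135.0.0/16 (145.135.0.0 - 145.135.255.255) -> 108.129.167.175
More-specific entries that do NOT match:
  145.135.224.224/29 (145.135.224.224 - 145.135.224.231) does not contain 145.135.224.238
  145.135.224.240/28 (145.135.224.240 - 145.135.224.255) does not contain 145.135.224.238
  145.135.240.0/21 (145.135.240.0 - 145.135.247.255) does not contain 145.135.224.238
Longest matching prefix is /16 -> next hop 108.129.167.175.

108.129.167.175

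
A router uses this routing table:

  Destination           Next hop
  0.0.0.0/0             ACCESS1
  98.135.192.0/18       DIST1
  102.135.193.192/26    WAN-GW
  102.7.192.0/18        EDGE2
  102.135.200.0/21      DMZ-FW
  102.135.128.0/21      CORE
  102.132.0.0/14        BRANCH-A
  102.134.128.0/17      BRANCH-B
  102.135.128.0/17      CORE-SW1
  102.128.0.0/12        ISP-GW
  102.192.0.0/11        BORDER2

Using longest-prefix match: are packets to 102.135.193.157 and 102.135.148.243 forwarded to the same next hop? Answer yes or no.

yes

102.135.193.157: longest match 102.135.128.0/17 -> CORE-SW1
102.135.148.243: longest match 102.135.128.0/17 -> CORE-SW1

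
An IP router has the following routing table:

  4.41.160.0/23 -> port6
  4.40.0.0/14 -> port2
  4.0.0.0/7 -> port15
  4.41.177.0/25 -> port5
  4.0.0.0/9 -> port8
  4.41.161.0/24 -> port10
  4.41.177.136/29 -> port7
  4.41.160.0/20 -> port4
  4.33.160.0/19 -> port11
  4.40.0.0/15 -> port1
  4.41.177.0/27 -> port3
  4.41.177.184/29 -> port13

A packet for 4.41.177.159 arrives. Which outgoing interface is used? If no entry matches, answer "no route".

port1

Routes whose prefix contains 4.41.177.159:
  4.0.0.0/7 (4.0.0.0 - 5.255.255.255) -> port15
  4.0.0.0/9 (4.0.0.0 - 4.127.255.255) -> port8
  4.40.0.0/14 (4.40.0.0 - 4.43.255.255) -> port2
  4.40.0.0/15 (4.40.0.0 - 4.41.255.255) -> port1
More-specific entries that do NOT match:
  4.41.177.136/29 (4.41.177.136 - 4.41.177.143) does not contain 4.41.177.159
  4.41.177.184/29 (4.41.177.184 - 4.41.177.191) does not contain 4.41.177.159
  4.41.177.0/27 (4.41.177.0 - 4.41.177.31) does not contain 4.41.177.159
  4.41.177.0/25 (4.41.177.0 - 4.41.177.127) does not contain 4.41.177.159
  4.41.161.0/24 (4.41.161.0 - 4.41.161.255) does not contain 4.41.177.159
  4.41.160.0/23 (4.41.160.0 - 4.41.161.255) does not contain 4.41.177.159
  4.41.160.0/20 (4.41.160.0 - 4.41.175.255) does not contain 4.41.177.159
  4.33.160.0/19 (4.33.160.0 - 4.33.191.255) does not contain 4.41.177.159
Longest matching prefix is /15 -> interface port1.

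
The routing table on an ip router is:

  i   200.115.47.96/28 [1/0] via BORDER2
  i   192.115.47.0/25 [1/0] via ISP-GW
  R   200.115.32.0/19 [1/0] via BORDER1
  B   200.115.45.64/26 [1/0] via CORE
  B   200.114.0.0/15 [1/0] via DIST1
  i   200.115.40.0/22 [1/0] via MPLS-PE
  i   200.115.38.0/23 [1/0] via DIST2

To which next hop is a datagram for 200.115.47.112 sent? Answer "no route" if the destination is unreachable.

BORDER1

Routes whose prefix contains 200.115.47.112:
  200.114.0.0/15 (200.114.0.0 - 200.115.255.255) -> DIST1
  200.115.32.0/19 (200.115.32.0 - 200.115.63.255) -> BORDER1
More-specific entries that do NOT match:
  200.115.47.96/28 (200.115.47.96 - 200.115.47.111) does not contain 200.115.47.112
  200.115.45.64/26 (200.115.45.64 - 200.115.45.127) does not contain 200.115.47.112
  192.115.47.0/25 (192.115.47.0 - 192.115.47.127) does not contain 200.115.47.112
  200.115.38.0/23 (200.115.38.0 - 200.115.39.255) does not contain 200.115.47.112
  200.115.40.0/22 (200.115.40.0 - 200.115.43.255) does not contain 200.115.47.112
Longest matching prefix is /19 -> next hop BORDER1.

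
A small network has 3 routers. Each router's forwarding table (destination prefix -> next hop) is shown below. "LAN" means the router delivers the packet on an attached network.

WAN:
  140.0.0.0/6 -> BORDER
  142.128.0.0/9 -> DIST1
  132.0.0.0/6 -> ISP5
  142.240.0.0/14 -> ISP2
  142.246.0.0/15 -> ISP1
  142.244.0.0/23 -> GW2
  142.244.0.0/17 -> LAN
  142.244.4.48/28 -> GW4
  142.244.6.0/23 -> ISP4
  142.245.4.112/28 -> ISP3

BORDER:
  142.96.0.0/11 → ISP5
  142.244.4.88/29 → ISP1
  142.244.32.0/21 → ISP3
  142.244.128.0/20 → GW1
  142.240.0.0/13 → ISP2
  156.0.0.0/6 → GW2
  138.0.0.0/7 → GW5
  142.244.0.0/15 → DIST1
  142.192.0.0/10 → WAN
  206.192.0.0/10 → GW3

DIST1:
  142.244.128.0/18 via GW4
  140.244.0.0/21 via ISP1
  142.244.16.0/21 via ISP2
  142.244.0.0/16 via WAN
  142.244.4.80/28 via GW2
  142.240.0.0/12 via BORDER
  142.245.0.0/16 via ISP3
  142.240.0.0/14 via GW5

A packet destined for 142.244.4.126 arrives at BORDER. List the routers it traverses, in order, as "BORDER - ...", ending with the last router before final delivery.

BORDER - DIST1 - WAN

At BORDER: longest match for 142.244.4.126 is 142.244.0.0/15 -> DIST1
At DIST1: longest match for 142.244.4.126 is 142.244.0.0/16 -> WAN
At WAN: longest match for 142.244.4.126 is 142.244.0.0/17 -> LAN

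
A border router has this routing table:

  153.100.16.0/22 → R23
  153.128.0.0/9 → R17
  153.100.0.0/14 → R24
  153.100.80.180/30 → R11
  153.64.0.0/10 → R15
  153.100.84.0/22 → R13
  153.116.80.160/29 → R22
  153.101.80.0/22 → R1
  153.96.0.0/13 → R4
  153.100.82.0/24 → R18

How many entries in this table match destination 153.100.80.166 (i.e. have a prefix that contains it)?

3

Prefixes containing 153.100.80.166:
  153.64.0.0/10 (153.64.0.0 - 153.127.255.255)
  153.96.0.0/13 (153.96.0.0 - 153.103.255.255)
  153.100.0.0/14 (153.100.0.0 - 153.103.255.255)
Total matching entries: 3.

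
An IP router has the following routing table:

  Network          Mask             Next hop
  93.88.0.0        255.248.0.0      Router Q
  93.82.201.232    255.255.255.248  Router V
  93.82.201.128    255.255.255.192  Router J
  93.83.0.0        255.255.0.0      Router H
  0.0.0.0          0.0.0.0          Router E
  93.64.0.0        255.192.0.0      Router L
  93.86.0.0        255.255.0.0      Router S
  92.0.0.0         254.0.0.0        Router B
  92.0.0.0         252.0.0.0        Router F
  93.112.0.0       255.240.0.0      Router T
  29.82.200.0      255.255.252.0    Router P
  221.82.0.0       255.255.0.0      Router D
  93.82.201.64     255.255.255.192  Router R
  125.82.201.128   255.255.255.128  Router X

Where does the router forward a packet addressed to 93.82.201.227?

Router L

Routes whose prefix contains 93.82.201.227:
  0.0.0.0/0 (default, matches everything) -> Router E
  92.0.0.0/6 (92.0.0.0 - 95.255.255.255) -> Router F
  92.0.0.0/7 (92.0.0.0 - 93.255.255.255) -> Router B
  93.64.0.0/10 (93.64.0.0 - 93.127.255.255) -> Router L
More-specific entries that do NOT match:
  93.82.201.232/29 (93.82.201.232 - 93.82.201.239) does not contain 93.82.201.227
  93.82.201.128/26 (93.82.201.128 - 93.82.201.191) does not contain 93.82.201.227
  93.82.201.64/26 (93.82.201.64 - 93.82.201.127) does not contain 93.82.201.227
  125.82.201.128/25 (125.82.201.128 - 125.82.201.255) does not contain 93.82.201.227
  29.82.200.0/22 (29.82.200.0 - 29.82.203.255) does not contain 93.82.201.227
  93.83.0.0/16 (93.83.0.0 - 93.83.255.255) does not contain 93.82.201.227
  93.86.0.0/16 (93.86.0.0 - 93.86.255.255) does not contain 93.82.201.227
  221.82.0.0/16 (221.82.0.0 - 221.82.255.255) does not contain 93.82.201.227
  93.88.0.0/13 (93.88.0.0 - 93.95.255.255) does not contain 93.82.201.227
  93.112.0.0/12 (93.112.0.0 - 93.127.255.255) does not contain 93.82.201.227
Longest matching prefix is /10 -> next hop Router L.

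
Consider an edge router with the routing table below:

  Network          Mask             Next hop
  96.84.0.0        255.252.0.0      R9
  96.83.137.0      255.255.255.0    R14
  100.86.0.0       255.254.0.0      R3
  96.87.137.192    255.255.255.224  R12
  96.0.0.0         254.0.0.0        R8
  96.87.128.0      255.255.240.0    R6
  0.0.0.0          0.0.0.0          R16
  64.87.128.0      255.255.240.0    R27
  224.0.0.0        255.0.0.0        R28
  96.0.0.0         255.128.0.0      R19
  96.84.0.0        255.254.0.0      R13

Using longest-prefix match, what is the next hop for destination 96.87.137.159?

R6

Routes whose prefix contains 96.87.137.159:
  0.0.0.0/0 (default, matches everything) -> R16
  96.0.0.0/7 (96.0.0.0 - 97.255.255.255) -> R8
  96.0.0.0/9 (96.0.0.0 - 96.127.255.255) -> R19
  96.84.0.0/14 (96.84.0.0 - 96.87.255.255) -> R9
  96.87.128.0/20 (96.87.128.0 - 96.87.143.255) -> R6
More-specific entries that do NOT match:
  96.87.137.192/27 (96.87.137.192 - 96.87.137.223) does not contain 96.87.137.159
  96.83.137.0/24 (96.83.137.0 - 96.83.137.255) does not contain 96.87.137.159
Longest matching prefix is /20 -> next hop R6.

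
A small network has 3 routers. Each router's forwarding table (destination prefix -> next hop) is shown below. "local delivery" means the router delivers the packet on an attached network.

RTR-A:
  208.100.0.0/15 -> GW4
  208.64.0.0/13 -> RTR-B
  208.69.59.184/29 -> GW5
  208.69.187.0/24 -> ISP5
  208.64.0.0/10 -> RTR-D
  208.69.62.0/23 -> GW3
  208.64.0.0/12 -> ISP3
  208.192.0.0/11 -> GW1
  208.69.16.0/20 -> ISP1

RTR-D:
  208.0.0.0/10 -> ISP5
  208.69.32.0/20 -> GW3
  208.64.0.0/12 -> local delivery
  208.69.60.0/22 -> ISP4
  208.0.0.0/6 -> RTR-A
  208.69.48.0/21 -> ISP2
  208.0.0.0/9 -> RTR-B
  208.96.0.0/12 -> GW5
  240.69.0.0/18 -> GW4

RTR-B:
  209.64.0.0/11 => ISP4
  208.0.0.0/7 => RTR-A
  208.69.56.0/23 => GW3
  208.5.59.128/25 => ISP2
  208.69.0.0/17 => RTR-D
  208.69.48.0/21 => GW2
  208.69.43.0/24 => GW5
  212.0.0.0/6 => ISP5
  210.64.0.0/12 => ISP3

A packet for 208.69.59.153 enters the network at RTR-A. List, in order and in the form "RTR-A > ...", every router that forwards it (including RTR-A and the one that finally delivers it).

RTR-A > RTR-B > RTR-D

At RTR-A: longest match for 208.69.59.153 is 208.64.0.0/13 -> RTR-B
At RTR-B: longest match for 208.69.59.153 is 208.69.0.0/17 -> RTR-D
At RTR-D: longest match for 208.69.59.153 is 208.64.0.0/12 -> local delivery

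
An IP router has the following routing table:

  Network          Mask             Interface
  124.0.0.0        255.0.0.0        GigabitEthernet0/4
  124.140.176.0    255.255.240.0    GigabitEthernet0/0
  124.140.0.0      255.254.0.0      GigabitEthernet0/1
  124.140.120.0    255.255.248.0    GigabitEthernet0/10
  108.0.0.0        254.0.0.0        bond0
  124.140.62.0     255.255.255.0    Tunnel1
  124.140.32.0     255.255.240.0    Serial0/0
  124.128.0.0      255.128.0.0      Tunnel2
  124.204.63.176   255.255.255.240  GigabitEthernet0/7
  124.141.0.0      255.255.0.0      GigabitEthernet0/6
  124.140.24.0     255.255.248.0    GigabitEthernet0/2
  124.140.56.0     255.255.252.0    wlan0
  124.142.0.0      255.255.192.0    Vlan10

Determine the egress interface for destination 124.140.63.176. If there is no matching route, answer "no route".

GigabitEthernet0/1

Routes whose prefix contains 124.140.63.176:
  124.0.0.0/8 (124.0.0.0 - 124.255.255.255) -> GigabitEthernet0/4
  124.128.0.0/9 (124.128.0.0 - 124.255.255.255) -> Tunnel2
  124.140.0.0/15 (124.140.0.0 - 124.141.255.255) -> GigabitEthernet0/1
More-specific entries that do NOT match:
  124.204.63.176/28 (124.204.63.176 - 124.204.63.191) does not contain 124.140.63.176
  124.140.62.0/24 (124.140.62.0 - 124.140.62.255) does not contain 124.140.63.176
  124.140.56.0/22 (124.140.56.0 - 124.140.59.255) does not contain 124.140.63.176
  124.140.120.0/21 (124.140.120.0 - 124.140.127.255) does not contain 124.140.63.176
  124.140.24.0/21 (124.140.24.0 - 124.140.31.255) does not contain 124.140.63.176
  124.140.176.0/20 (124.140.176.0 - 124.140.191.255) does not contain 124.140.63.176
  124.140.32.0/20 (124.140.32.0 - 124.140.47.255) does not contain 124.140.63.176
  124.142.0.0/18 (124.142.0.0 - 124.142.63.255) does not contain 124.140.63.176
  124.141.0.0/16 (124.141.0.0 - 124.141.255.255) does not contain 124.140.63.176
Longest matching prefix is /15 -> interface GigabitEthernet0/1.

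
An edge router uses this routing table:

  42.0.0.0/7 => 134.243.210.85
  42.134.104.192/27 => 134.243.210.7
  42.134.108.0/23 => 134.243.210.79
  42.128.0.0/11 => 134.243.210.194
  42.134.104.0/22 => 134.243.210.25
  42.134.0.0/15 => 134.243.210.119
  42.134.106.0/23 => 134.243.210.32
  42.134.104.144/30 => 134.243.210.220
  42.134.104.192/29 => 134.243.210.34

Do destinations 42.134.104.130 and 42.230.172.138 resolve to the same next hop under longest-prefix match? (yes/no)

42.134.104.130: longest match 42.134.104.0/22 -> 134.243.210.25
42.230.172.138: longest match 42.0.0.0/7 -> 134.243.210.85

no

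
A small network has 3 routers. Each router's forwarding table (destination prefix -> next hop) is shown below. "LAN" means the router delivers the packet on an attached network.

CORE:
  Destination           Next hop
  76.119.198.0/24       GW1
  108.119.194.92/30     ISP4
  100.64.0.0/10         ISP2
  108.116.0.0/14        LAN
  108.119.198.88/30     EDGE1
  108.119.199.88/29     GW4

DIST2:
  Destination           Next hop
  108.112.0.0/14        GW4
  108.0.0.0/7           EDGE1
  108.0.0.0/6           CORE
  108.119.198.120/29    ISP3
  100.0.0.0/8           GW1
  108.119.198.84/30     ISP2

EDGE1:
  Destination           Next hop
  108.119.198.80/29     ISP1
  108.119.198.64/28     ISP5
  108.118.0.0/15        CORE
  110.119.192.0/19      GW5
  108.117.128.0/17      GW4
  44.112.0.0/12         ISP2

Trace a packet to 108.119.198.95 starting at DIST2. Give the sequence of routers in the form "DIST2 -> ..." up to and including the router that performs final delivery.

DIST2 -> EDGE1 -> CORE

At DIST2: longest match for 108.119.198.95 is 108.0.0.0/7 -> EDGE1
At EDGE1: longest match for 108.119.198.95 is 108.118.0.0/15 -> CORE
At CORE: longest match for 108.119.198.95 is 108.116.0.0/14 -> LAN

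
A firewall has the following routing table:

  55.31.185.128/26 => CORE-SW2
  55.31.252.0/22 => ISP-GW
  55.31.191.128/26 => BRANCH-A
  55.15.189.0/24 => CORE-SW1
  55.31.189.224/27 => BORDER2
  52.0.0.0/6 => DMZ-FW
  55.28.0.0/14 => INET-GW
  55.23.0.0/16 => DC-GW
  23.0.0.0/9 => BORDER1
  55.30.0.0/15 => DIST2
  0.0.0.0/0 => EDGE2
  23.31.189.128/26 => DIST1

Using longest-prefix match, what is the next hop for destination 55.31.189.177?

DIST2

Routes whose prefix contains 55.31.189.177:
  0.0.0.0/0 (default, matches everything) -> EDGE2
  52.0.0.0/6 (52.0.0.0 - 55.255.255.255) -> DMZ-FW
  55.28.0.0/14 (55.28.0.0 - 55.31.255.255) -> INET-GW
  55.30.0.0/15 (55.30.0.0 - 55.31.255.255) -> DIST2
More-specific entries that do NOT match:
  55.31.189.224/27 (55.31.189.224 - 55.31.189.255) does not contain 55.31.189.177
  55.31.185.128/26 (55.31.185.128 - 55.31.185.191) does not contain 55.31.189.177
  55.31.191.128/26 (55.31.191.128 - 55.31.191.191) does not contain 55.31.189.177
  23.31.189.128/26 (23.31.189.128 - 23.31.189.191) does not contain 55.31.189.177
  55.15.189.0/24 (55.15.189.0 - 55.15.189.255) does not contain 55.31.189.177
  55.31.252.0/22 (55.31.252.0 - 55.31.255.255) does not contain 55.31.189.177
  55.23.0.0/16 (55.23.0.0 - 55.23.255.255) does not contain 55.31.189.177
Longest matching prefix is /15 -> next hop DIST2.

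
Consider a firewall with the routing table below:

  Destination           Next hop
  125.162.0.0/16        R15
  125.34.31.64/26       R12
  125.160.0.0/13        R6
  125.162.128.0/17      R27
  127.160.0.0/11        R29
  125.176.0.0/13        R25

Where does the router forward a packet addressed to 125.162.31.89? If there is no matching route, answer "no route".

Routes whose prefix contains 125.162.31.89:
  125.160.0.0/13 (125.160.0.0 - 125.167.255.255) -> R6
  125.162.0.0/16 (125.162.0.0 - 125.162.255.255) -> R15
More-specific entries that do NOT match:
  125.34.31.64/26 (125.34.31.64 - 125.34.31.127) does not contain 125.162.31.89
  125.162.128.0/17 (125.162.128.0 - 125.162.255.255) does not contain 125.162.31.89
Longest matching prefix is /16 -> next hop R15.

R15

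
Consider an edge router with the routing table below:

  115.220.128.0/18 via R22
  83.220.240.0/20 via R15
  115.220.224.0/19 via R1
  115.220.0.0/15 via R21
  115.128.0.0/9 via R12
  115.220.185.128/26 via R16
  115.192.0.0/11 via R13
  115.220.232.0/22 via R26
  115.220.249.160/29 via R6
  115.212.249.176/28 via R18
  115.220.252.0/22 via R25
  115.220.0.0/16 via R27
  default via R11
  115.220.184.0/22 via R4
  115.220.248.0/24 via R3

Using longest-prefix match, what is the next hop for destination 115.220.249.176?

R1

Routes whose prefix contains 115.220.249.176:
  0.0.0.0/0 (default, matches everything) -> R11
  115.128.0.0/9 (115.128.0.0 - 115.255.255.255) -> R12
  115.192.0.0/11 (115.192.0.0 - 115.223.255.255) -> R13
  115.220.0.0/15 (115.220.0.0 - 115.221.255.255) -> R21
  115.220.0.0/16 (115.220.0.0 - 115.220.255.255) -> R27
  115.220.224.0/19 (115.220.224.0 - 115.220.255.255) -> R1
More-specific entries that do NOT match:
  115.220.249.160/29 (115.220.249.160 - 115.220.249.167) does not contain 115.220.249.176
  115.212.249.176/28 (115.212.249.176 - 115.212.249.191) does not contain 115.220.249.176
  115.220.185.128/26 (115.220.185.128 - 115.220.185.191) does not contain 115.220.249.176
  115.220.248.0/24 (115.220.248.0 - 115.220.248.255) does not contain 115.220.249.176
  115.220.232.0/22 (115.220.232.0 - 115.220.235.255) does not contain 115.220.249.176
  115.220.252.0/22 (115.220.252.0 - 115.220.255.255) does not contain 115.220.249.176
  115.220.184.0/22 (115.220.184.0 - 115.220.187.255) does not contain 115.220.249.176
  83.220.240.0/20 (83.220.240.0 - 83.220.255.255) does not contain 115.220.249.176
Longest matching prefix is /19 -> next hop R1.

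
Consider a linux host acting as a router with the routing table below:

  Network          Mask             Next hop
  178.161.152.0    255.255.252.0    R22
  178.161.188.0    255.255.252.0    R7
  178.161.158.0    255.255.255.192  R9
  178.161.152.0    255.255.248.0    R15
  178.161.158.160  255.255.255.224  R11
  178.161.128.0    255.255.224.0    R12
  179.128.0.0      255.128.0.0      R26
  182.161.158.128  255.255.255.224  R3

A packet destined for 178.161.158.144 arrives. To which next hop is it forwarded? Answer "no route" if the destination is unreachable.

Routes whose prefix contains 178.161.158.144:
  178.161.128.0/19 (178.161.128.0 - 178.161.159.255) -> R12
  178.161.152.0/21 (178.161.152.0 - 178.161.159.255) -> R15
More-specific entries that do NOT match:
  178.161.158.160/27 (178.161.158.160 - 178.161.158.191) does not contain 178.161.158.144
  182.161.158.128/27 (182.161.158.128 - 182.161.158.159) does not contain 178.161.158.144
  178.161.158.0/26 (178.161.158.0 - 178.161.158.63) does not contain 178.161.158.144
  178.161.152.0/22 (178.161.152.0 - 178.161.155.255) does not contain 178.161.158.144
  178.161.188.0/22 (178.161.188.0 - 178.161.191.255) does not contain 178.161.158.144
Longest matching prefix is /21 -> next hop R15.

R15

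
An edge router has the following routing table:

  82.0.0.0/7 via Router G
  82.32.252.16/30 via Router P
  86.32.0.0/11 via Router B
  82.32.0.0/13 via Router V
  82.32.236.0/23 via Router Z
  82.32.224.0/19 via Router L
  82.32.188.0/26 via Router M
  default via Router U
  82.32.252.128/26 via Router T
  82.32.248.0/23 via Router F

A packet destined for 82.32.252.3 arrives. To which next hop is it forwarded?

Router L

Routes whose prefix contains 82.32.252.3:
  0.0.0.0/0 (default, matches everything) -> Router U
  82.0.0.0/7 (82.0.0.0 - 83.255.255.255) -> Router G
  82.32.0.0/13 (82.32.0.0 - 82.39.255.255) -> Router V
  82.32.224.0/19 (82.32.224.0 - 82.32.255.255) -> Router L
More-specific entries that do NOT match:
  82.32.252.16/30 (82.32.252.16 - 82.32.252.19) does not contain 82.32.252.3
  82.32.188.0/26 (82.32.188.0 - 82.32.188.63) does not contain 82.32.252.3
  82.32.252.128/26 (82.32.252.128 - 82.32.252.191) does not contain 82.32.252.3
  82.32.236.0/23 (82.32.236.0 - 82.32.237.255) does not contain 82.32.252.3
  82.32.248.0/23 (82.32.248.0 - 82.32.249.255) does not contain 82.32.252.3
Longest matching prefix is /19 -> next hop Router L.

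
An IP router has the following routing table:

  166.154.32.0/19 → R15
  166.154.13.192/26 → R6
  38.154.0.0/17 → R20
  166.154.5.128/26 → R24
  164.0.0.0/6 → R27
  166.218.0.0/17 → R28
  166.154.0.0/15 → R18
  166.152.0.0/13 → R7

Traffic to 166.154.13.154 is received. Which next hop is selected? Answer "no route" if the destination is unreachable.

R18

Routes whose prefix contains 166.154.13.154:
  164.0.0.0/6 (164.0.0.0 - 167.255.255.255) -> R27
  166.152.0.0/13 (166.152.0.0 - 166.159.255.255) -> R7
  166.154.0.0/15 (166.154.0.0 - 166.155.255.255) -> R18
More-specific entries that do NOT match:
  166.154.13.192/26 (166.154.13.192 - 166.154.13.255) does not contain 166.154.13.154
  166.154.5.128/26 (166.154.5.128 - 166.154.5.191) does not contain 166.154.13.154
  166.154.32.0/19 (166.154.32.0 - 166.154.63.255) does not contain 166.154.13.154
  38.154.0.0/17 (38.154.0.0 - 38.154.127.255) does not contain 166.154.13.154
  166.218.0.0/17 (166.218.0.0 - 166.218.127.255) does not contain 166.154.13.154
Longest matching prefix is /15 -> next hop R18.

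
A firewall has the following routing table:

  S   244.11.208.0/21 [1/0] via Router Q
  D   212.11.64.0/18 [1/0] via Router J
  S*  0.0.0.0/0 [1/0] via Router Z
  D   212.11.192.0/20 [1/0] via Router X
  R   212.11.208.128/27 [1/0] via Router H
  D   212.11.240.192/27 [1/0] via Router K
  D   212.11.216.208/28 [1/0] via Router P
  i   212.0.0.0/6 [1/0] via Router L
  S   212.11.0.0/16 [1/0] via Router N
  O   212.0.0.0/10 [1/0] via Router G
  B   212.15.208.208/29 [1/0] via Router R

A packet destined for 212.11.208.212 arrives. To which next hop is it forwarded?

Router N

Routes whose prefix contains 212.11.208.212:
  0.0.0.0/0 (default, matches everything) -> Router Z
  212.0.0.0/6 (212.0.0.0 - 215.255.255.255) -> Router L
  212.0.0.0/10 (212.0.0.0 - 212.63.255.255) -> Router G
  212.11.0.0/16 (212.11.0.0 - 212.11.255.255) -> Router N
More-specific entries that do NOT match:
  212.15.208.208/29 (212.15.208.208 - 212.15.208.215) does not contain 212.11.208.212
  212.11.216.208/28 (212.11.216.208 - 212.11.216.223) does not contain 212.11.208.212
  212.11.208.128/27 (212.11.208.128 - 212.11.208.159) does not contain 212.11.208.212
  212.11.240.192/27 (212.11.240.192 - 212.11.240.223) does not contain 212.11.208.212
  244.11.208.0/21 (244.11.208.0 - 244.11.215.255) does not contain 212.11.208.212
  212.11.192.0/20 (212.11.192.0 - 212.11.207.255) does not contain 212.11.208.212
  212.11.64.0/18 (212.11.64.0 - 212.11.127.255) does not contain 212.11.208.212
Longest matching prefix is /16 -> next hop Router N.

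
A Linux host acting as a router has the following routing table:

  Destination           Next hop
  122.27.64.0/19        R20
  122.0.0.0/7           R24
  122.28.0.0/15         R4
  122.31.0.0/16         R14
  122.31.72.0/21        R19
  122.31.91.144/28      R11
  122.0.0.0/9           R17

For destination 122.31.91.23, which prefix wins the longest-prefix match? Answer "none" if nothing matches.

122.31.0.0/16

Entries matching 122.31.91.23:
  122.0.0.0/7 (122.0.0.0 - 123.255.255.255)
  122.0.0.0/9 (122.0.0.0 - 122.127.255.255)
  122.31.0.0/16 (122.31.0.0 - 122.31.255.255)
Most specific is 122.31.0.0/16.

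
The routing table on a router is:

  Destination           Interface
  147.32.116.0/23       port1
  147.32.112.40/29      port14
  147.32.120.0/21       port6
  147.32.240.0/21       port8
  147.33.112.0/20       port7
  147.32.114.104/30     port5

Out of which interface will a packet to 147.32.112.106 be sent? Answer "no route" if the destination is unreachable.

no route

No entry's prefix contains 147.32.112.106; there is no default route.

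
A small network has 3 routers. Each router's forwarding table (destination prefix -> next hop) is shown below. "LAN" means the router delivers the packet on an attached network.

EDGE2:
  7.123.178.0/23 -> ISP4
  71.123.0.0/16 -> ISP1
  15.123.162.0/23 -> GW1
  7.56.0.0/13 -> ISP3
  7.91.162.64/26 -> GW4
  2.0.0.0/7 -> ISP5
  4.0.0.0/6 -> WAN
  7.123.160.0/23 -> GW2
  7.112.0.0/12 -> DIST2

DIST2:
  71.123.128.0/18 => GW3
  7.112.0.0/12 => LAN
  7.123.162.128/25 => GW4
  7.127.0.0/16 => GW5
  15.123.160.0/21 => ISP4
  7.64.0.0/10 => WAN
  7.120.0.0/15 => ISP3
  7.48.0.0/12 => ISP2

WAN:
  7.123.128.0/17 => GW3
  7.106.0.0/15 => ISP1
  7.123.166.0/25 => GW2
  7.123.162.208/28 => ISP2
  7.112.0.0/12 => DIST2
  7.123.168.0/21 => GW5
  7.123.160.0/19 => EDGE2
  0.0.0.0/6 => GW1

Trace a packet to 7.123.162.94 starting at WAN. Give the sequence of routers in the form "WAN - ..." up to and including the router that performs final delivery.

At WAN: longest match for 7.123.162.94 is 7.123.160.0/19 -> EDGE2
At EDGE2: longest match for 7.123.162.94 is 7.112.0.0/12 -> DIST2
At DIST2: longest match for 7.123.162.94 is 7.112.0.0/12 -> LAN

WAN - EDGE2 - DIST2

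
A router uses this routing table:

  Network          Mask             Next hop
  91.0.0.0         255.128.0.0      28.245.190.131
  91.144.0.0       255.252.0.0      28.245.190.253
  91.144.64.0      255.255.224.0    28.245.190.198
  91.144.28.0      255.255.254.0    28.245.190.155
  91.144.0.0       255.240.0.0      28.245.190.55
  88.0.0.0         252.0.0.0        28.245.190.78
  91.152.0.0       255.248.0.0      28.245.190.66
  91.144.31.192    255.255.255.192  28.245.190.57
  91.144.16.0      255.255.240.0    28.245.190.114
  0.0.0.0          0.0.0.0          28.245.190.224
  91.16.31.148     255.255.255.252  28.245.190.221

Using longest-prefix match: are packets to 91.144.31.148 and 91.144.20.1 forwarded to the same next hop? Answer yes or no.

yes

91.144.31.148: longest match 91.144.16.0/20 -> 28.245.190.114
91.144.20.1: longest match 91.144.16.0/20 -> 28.245.190.114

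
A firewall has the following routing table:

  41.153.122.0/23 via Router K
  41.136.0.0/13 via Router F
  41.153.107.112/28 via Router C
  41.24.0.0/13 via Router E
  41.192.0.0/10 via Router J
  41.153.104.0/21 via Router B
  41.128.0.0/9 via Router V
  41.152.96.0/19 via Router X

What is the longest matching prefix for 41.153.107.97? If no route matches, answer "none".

Entries matching 41.153.107.97:
  41.128.0.0/9 (41.128.0.0 - 41.255.255.255)
  41.153.104.0/21 (41.153.104.0 - 41.153.111.255)
Most specific is 41.153.104.0/21.

41.153.104.0/21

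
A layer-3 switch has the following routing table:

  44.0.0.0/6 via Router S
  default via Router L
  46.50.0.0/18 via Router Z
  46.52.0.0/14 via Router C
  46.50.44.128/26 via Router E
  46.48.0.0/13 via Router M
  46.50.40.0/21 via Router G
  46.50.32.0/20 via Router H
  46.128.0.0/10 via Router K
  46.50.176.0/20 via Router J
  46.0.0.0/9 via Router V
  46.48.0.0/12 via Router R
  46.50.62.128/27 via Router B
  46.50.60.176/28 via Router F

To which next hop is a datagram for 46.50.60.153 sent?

Router Z

Routes whose prefix contains 46.50.60.153:
  0.0.0.0/0 (default, matches everything) -> Router L
  44.0.0.0/6 (44.0.0.0 - 47.255.255.255) -> Router S
  46.0.0.0/9 (46.0.0.0 - 46.127.255.255) -> Router V
  46.48.0.0/12 (46.48.0.0 - 46.63.255.255) -> Router R
  46.48.0.0/13 (46.48.0.0 - 46.55.255.255) -> Router M
  46.50.0.0/18 (46.50.0.0 - 46.50.63.255) -> Router Z
More-specific entries that do NOT match:
  46.50.60.176/28 (46.50.60.176 - 46.50.60.191) does not contain 46.50.60.153
  46.50.62.128/27 (46.50.62.128 - 46.50.62.159) does not contain 46.50.60.153
  46.50.44.128/26 (46.50.44.128 - 46.50.44.191) does not contain 46.50.60.153
  46.50.40.0/21 (46.50.40.0 - 46.50.47.255) does not contain 46.50.60.153
  46.50.32.0/20 (46.50.32.0 - 46.50.47.255) does not contain 46.50.60.153
  46.50.176.0/20 (46.50.176.0 - 46.50.191.255) does not contain 46.50.60.153
Longest matching prefix is /18 -> next hop Router Z.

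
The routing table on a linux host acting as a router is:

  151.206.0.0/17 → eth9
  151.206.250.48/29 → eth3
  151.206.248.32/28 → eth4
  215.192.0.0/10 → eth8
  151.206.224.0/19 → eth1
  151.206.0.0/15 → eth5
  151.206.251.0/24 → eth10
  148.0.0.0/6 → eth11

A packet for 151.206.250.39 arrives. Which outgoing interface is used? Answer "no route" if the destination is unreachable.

eth1

Routes whose prefix contains 151.206.250.39:
  148.0.0.0/6 (148.0.0.0 - 151.255.255.255) -> eth11
  151.206.0.0/15 (151.206.0.0 - 151.207.255.255) -> eth5
  151.206.224.0/19 (151.206.224.0 - 151.206.255.255) -> eth1
More-specific entries that do NOT match:
  151.206.250.48/29 (151.206.250.48 - 151.206.250.55) does not contain 151.206.250.39
  151.206.248.32/28 (151.206.248.32 - 151.206.248.47) does not contain 151.206.250.39
  151.206.251.0/24 (151.206.251.0 - 151.206.251.255) does not contain 151.206.250.39
Longest matching prefix is /19 -> interface eth1.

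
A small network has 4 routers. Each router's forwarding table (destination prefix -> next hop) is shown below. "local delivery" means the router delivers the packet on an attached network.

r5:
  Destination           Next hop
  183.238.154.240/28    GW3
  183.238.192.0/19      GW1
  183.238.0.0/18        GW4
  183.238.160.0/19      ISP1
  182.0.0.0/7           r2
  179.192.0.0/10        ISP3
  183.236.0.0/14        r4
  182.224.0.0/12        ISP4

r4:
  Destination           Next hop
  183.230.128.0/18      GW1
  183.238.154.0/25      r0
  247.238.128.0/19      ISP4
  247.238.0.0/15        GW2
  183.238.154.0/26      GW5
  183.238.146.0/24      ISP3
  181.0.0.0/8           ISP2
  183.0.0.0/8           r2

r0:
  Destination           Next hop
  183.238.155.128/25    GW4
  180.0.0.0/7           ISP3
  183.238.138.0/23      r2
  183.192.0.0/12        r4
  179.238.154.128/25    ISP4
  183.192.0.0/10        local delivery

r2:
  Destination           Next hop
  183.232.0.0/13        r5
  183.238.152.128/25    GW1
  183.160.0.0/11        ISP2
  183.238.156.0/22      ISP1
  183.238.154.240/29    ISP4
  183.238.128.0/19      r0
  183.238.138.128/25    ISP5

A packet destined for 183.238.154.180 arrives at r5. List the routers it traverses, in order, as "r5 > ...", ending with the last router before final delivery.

At r5: longest match for 183.238.154.180 is 183.236.0.0/14 -> r4
At r4: longest match for 183.238.154.180 is 183.0.0.0/8 -> r2
At r2: longest match for 183.238.154.180 is 183.238.128.0/19 -> r0
At r0: longest match for 183.238.154.180 is 183.192.0.0/10 -> local delivery

r5 > r4 > r2 > r0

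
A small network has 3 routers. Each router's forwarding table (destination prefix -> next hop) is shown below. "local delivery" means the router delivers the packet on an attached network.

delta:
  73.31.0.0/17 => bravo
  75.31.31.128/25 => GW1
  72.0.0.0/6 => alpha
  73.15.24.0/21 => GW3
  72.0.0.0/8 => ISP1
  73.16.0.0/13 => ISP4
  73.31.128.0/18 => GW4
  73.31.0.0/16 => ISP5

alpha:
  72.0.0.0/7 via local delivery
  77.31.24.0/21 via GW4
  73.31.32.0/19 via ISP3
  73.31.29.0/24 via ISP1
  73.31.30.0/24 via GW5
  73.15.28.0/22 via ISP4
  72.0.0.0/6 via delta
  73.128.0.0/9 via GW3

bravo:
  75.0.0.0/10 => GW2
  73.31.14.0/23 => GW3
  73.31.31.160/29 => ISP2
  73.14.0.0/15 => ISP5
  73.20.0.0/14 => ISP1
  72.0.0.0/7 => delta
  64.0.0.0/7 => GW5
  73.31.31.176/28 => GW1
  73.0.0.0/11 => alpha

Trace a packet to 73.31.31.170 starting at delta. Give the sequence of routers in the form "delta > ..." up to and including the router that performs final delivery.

At delta: longest match for 73.31.31.170 is 73.31.0.0/17 -> bravo
At bravo: longest match for 73.31.31.170 is 73.0.0.0/11 -> alpha
At alpha: longest match for 73.31.31.170 is 72.0.0.0/7 -> local delivery

delta > bravo > alpha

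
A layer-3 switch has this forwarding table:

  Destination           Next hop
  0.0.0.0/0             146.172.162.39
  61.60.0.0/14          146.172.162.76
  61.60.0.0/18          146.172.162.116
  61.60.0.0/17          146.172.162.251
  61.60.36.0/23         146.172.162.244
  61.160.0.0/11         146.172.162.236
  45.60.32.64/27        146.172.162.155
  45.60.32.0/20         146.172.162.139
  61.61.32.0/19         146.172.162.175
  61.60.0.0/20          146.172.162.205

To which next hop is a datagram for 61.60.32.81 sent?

Routes whose prefix contains 61.60.32.81:
  0.0.0.0/0 (default, matches everything) -> 146.172.162.39
  61.60.0.0/14 (61.60.0.0 - 61.63.255.255) -> 146.172.162.76
  61.60.0.0/17 (61.60.0.0 - 61.60.127.255) -> 146.172.162.251
  61.60.0.0/18 (61.60.0.0 - 61.60.63.255) -> 146.172.162.116
More-specific entries that do NOT match:
  45.60.32.64/27 (45.60.32.64 - 45.60.32.95) does not contain 61.60.32.81
  61.60.36.0/23 (61.60.36.0 - 61.60.37.255) does not contain 61.60.32.81
  45.60.32.0/20 (45.60.32.0 - 45.60.47.255) does not contain 61.60.32.81
  61.60.0.0/20 (61.60.0.0 - 61.60.15.255) does not contain 61.60.32.81
  61.61.32.0/19 (61.61.32.0 - 61.61.63.255) does not contain 61.60.32.81
Longest matching prefix is /18 -> next hop 146.172.162.116.

146.172.162.116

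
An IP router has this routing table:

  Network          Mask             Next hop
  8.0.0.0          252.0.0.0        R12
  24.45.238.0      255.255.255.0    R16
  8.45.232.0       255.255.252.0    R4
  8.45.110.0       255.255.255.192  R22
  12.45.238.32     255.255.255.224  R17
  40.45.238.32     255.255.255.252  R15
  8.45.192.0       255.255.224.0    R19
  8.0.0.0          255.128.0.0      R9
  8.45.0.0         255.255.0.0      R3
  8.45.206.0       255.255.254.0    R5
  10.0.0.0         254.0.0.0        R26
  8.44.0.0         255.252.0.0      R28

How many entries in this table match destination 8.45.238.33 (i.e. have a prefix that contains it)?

Prefixes containing 8.45.238.33:
  8.0.0.0/6 (8.0.0.0 - 11.255.255.255)
  8.0.0.0/9 (8.0.0.0 - 8.127.255.255)
  8.44.0.0/14 (8.44.0.0 - 8.47.255.255)
  8.45.0.0/16 (8.45.0.0 - 8.45.255.255)
Total matching entries: 4.

4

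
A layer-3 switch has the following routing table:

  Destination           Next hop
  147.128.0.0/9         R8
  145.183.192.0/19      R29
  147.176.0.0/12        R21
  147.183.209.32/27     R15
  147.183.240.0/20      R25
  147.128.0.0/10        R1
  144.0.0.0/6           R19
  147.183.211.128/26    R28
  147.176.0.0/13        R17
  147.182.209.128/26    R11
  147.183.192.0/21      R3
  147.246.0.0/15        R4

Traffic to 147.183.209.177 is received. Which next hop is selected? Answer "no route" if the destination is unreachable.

R17

Routes whose prefix contains 147.183.209.177:
  144.0.0.0/6 (144.0.0.0 - 147.255.255.255) -> R19
  147.128.0.0/9 (147.128.0.0 - 147.255.255.255) -> R8
  147.128.0.0/10 (147.128.0.0 - 147.191.255.255) -> R1
  147.176.0.0/12 (147.176.0.0 - 147.191.255.255) -> R21
  147.176.0.0/13 (147.176.0.0 - 147.183.255.255) -> R17
More-specific entries that do NOT match:
  147.183.209.32/27 (147.183.209.32 - 147.183.209.63) does not contain 147.183.209.177
  147.183.211.128/26 (147.183.211.128 - 147.183.211.191) does not contain 147.183.209.177
  147.182.209.128/26 (147.182.209.128 - 147.182.209.191) does not contain 147.183.209.177
  147.183.192.0/21 (147.183.192.0 - 147.183.199.255) does not contain 147.183.209.177
  147.183.240.0/20 (147.183.240.0 - 147.183.255.255) does not contain 147.183.209.177
  145.183.192.0/19 (145.183.192.0 - 145.183.223.255) does not contain 147.183.209.177
  147.246.0.0/15 (147.246.0.0 - 147.247.255.255) does not contain 147.183.209.177
Longest matching prefix is /13 -> next hop R17.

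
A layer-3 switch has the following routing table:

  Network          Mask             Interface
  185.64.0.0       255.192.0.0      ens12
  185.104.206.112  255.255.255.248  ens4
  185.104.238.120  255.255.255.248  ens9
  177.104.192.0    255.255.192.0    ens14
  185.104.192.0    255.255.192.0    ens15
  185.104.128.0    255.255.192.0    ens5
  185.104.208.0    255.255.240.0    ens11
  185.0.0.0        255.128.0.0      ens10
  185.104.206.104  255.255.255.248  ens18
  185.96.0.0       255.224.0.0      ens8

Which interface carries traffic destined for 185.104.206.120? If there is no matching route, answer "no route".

Routes whose prefix contains 185.104.206.120:
  185.0.0.0/9 (185.0.0.0 - 185.127.255.255) -> ens10
  185.64.0.0/10 (185.64.0.0 - 185.127.255.255) -> ens12
  185.96.0.0/11 (185.96.0.0 - 185.127.255.255) -> ens8
  185.104.192.0/18 (185.104.192.0 - 185.104.255.255) -> ens15
More-specific entries that do NOT match:
  185.104.206.112/29 (185.104.206.112 - 185.104.206.119) does not contain 185.104.206.120
  185.104.238.120/29 (185.104.238.120 - 185.104.238.127) does not contain 185.104.206.120
  185.104.206.104/29 (185.104.206.104 - 185.104.206.111) does not contain 185.104.206.120
  185.104.208.0/20 (185.104.208.0 - 185.104.223.255) does not contain 185.104.206.120
Longest matching prefix is /18 -> interface ens15.

ens15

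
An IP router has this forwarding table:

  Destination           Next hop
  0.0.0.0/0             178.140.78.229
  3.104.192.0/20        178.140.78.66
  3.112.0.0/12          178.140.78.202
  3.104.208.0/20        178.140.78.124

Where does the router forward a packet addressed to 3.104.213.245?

178.140.78.124

Routes whose prefix contains 3.104.213.245:
  0.0.0.0/0 (default, matches everything) -> 178.140.78.229
  3.104.208.0/20 (3.104.208.0 - 3.104.223.255) -> 178.140.78.124
Longest matching prefix is /20 -> next hop 178.140.78.124.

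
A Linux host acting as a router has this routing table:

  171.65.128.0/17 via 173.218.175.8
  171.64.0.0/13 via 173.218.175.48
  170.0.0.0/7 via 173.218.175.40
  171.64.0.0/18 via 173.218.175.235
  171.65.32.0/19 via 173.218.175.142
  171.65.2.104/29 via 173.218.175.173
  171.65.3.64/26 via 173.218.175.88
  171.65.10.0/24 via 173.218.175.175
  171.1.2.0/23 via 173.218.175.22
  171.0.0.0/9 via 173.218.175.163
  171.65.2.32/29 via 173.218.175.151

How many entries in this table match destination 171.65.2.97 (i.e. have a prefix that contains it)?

Prefixes containing 171.65.2.97:
  170.0.0.0/7 (170.0.0.0 - 171.255.255.255)
  171.0.0.0/9 (171.0.0.0 - 171.127.255.255)
  171.64.0.0/13 (171.64.0.0 - 171.71.255.255)
Total matching entries: 3.

3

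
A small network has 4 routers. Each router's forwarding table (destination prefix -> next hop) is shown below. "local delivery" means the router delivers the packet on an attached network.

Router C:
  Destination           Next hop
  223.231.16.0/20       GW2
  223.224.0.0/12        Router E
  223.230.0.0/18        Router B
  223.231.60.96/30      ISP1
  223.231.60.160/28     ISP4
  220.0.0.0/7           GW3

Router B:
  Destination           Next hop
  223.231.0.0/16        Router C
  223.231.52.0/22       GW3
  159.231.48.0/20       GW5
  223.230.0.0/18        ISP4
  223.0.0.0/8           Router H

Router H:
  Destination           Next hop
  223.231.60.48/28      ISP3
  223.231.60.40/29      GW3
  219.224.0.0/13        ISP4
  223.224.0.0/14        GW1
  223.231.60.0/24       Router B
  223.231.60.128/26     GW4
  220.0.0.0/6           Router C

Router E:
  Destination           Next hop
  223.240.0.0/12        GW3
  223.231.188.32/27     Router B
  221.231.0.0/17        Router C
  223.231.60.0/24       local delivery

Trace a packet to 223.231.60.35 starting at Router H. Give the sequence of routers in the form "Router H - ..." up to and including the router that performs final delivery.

Router H - Router B - Router C - Router E

At Router H: longest match for 223.231.60.35 is 223.231.60.0/24 -> Router B
At Router B: longest match for 223.231.60.35 is 223.231.0.0/16 -> Router C
At Router C: longest match for 223.231.60.35 is 223.224.0.0/12 -> Router E
At Router E: longest match for 223.231.60.35 is 223.231.60.0/24 -> local delivery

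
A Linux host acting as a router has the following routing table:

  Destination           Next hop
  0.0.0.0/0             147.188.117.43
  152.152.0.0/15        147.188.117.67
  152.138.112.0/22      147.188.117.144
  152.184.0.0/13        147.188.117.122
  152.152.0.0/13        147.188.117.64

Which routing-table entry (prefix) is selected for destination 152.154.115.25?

152.152.0.0/13

Entries matching 152.154.115.25:
  0.0.0.0/0 (default, matches everything)
  152.152.0.0/13 (152.152.0.0 - 152.159.255.255)
Most specific is 152.152.0.0/13.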